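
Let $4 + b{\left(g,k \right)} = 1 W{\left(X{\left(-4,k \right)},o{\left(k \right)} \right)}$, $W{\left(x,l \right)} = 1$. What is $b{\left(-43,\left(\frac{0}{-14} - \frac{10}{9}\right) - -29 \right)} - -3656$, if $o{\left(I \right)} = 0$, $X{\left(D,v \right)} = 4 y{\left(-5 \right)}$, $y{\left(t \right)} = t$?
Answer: $3653$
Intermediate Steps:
$X{\left(D,v \right)} = -20$ ($X{\left(D,v \right)} = 4 \left(-5\right) = -20$)
$b{\left(g,k \right)} = -3$ ($b{\left(g,k \right)} = -4 + 1 \cdot 1 = -4 + 1 = -3$)
$b{\left(-43,\left(\frac{0}{-14} - \frac{10}{9}\right) - -29 \right)} - -3656 = -3 - -3656 = -3 + 3656 = 3653$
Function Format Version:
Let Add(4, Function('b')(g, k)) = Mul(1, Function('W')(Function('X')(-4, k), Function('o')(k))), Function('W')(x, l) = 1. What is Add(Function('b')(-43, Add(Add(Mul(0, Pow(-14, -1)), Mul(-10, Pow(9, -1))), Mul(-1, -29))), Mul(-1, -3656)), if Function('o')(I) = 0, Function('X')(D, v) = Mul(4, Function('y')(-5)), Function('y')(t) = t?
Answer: 3653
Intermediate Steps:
Function('X')(D, v) = -20 (Function('X')(D, v) = Mul(4, -5) = -20)
Function('b')(g, k) = -3 (Function('b')(g, k) = Add(-4, Mul(1, 1)) = Add(-4, 1) = -3)
Add(Function('b')(-43, Add(Add(Mul(0, Pow(-14, -1)), Mul(-10, Pow(9, -1))), Mul(-1, -29))), Mul(-1, -3656)) = Add(-3, Mul(-1, -3656)) = Add(-3, 3656) = 3653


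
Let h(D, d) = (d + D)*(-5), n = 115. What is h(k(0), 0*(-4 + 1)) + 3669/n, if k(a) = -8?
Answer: 8269/115 ≈ 71.904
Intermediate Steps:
h(D, d) = -5*D - 5*d (h(D, d) = (D + d)*(-5) = -5*D - 5*d)
h(k(0), 0*(-4 + 1)) + 3669/n = (-5*(-8) - 0*(-4 + 1)) + 3669/115 = (40 - 0*(-3)) + 3669*(1/115) = (40 - 5*0) + 3669/115 = (40 + 0) + 3669/115 = 40 + 3669/115 = 8269/115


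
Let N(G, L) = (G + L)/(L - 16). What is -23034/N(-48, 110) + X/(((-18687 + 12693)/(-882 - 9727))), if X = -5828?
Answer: -4202899612/92907 ≈ -45238.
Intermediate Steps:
N(G, L) = (G + L)/(-16 + L)
-23034/N(-48, 110) + X/(((-18687 + 12693)/(-882 - 9727))) = -23034*(-16 + 110)/(-48 + 110) - 5828*(-882 - 9727)/(-18687 + 12693) = -23034/(62/94) - 5828/((-5994/(-10609))) = -23034/((1/94)*62) - 5828/((-5994*(-1/10609))) = -23034/31/47 - 5828/5994/10609 = -23034*47/31 - 5828*10609/5994 = -1082598/31 - 30914626/2997 = -4202899612/92907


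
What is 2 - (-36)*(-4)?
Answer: -142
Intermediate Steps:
2 - (-36)*(-4) = 2 - 9*16 = 2 - 144 = -142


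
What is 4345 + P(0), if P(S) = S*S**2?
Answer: 4345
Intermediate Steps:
P(S) = S**3
4345 + P(0) = 4345 + 0**3 = 4345 + 0 = 4345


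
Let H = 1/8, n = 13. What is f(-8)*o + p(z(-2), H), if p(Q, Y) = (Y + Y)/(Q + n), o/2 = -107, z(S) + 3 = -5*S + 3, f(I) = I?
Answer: 157505/92 ≈ 1712.0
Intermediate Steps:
H = 1/8 ≈ 0.12500
z(S) = -5*S (z(S) = -3 + (-5*S + 3) = -3 + (3 - 5*S) = -5*S)
o = -214 (o = 2*(-107) = -214)
p(Q, Y) = 2*Y/(13 + Q) (p(Q, Y) = (Y + Y)/(Q + 13) = (2*Y)/(13 + Q) = 2*Y/(13 + Q))
f(-8)*o + p(z(-2), H) = -8*(-214) + 2*(1/8)/(13 - 5*(-2)) = 1712 + 2*(1/8)/(13 + 10) = 1712 + 2*(1/8)/23 = 1712 + 2*(1/8)*(1/23) = 1712 + 1/92 = 157505/92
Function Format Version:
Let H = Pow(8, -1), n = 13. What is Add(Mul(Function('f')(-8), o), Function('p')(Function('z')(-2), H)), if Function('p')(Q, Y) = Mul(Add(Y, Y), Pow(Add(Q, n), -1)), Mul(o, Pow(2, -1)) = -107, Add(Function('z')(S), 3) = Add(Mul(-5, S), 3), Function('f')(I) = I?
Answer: Rational(157505, 92) ≈ 1712.0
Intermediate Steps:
H = Rational(1, 8) ≈ 0.12500
Function('z')(S) = Mul(-5, S) (Function('z')(S) = Add(-3, Add(Mul(-5, S), 3)) = Add(-3, Add(3, Mul(-5, S))) = Mul(-5, S))
o = -214 (o = Mul(2, -107) = -214)
Function('p')(Q, Y) = Mul(2, Y, Pow(Add(13, Q), -1)) (Function('p')(Q, Y) = Mul(Add(Y, Y), Pow(Add(Q, 13), -1)) = Mul(Mul(2, Y), Pow(Add(13, Q), -1)) = Mul(2, Y, Pow(Add(13, Q), -1)))
Add(Mul(Function('f')(-8), o), Function('p')(Function('z')(-2), H)) = Add(Mul(-8, -214), Mul(2, Rational(1, 8), Pow(Add(13, Mul(-5, -2)), -1))) = Add(1712, Mul(2, Rational(1, 8), Pow(Add(13, 10), -1))) = Add(1712, Mul(2, Rational(1, 8), Pow(23, -1))) = Add(1712, Mul(2, Rational(1, 8), Rational(1, 23))) = Add(1712, Rational(1, 92)) = Rational(157505, 92)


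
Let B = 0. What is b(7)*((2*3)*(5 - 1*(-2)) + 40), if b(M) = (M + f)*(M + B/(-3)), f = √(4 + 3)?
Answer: 4018 + 574*√7 ≈ 5536.7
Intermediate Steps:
f = √7 ≈ 2.6458
b(M) = M*(M + √7) (b(M) = (M + √7)*(M + 0/(-3)) = (M + √7)*(M + 0*(-⅓)) = (M + √7)*(M + 0) = (M + √7)*M = M*(M + √7))
b(7)*((2*3)*(5 - 1*(-2)) + 40) = (7*(7 + √7))*((2*3)*(5 - 1*(-2)) + 40) = (49 + 7*√7)*(6*(5 + 2) + 40) = (49 + 7*√7)*(6*7 + 40) = (49 + 7*√7)*(42 + 40) = (49 + 7*√7)*82 = 4018 + 574*√7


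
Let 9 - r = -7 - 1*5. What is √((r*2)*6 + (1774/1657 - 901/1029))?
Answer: √14962913388465/243579 ≈ 15.881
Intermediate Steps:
r = 21 (r = 9 - (-7 - 1*5) = 9 - (-7 - 5) = 9 - 1*(-12) = 9 + 12 = 21)
√((r*2)*6 + (1774/1657 - 901/1029)) = √((21*2)*6 + (1774/1657 - 901/1029)) = √(42*6 + (1774*(1/1657) - 901*1/1029)) = √(252 + (1774/1657 - 901/1029)) = √(252 + 332489/1705053) = √(430005845/1705053) = √14962913388465/243579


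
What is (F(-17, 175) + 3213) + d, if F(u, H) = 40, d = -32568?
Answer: -29315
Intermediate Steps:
(F(-17, 175) + 3213) + d = (40 + 3213) - 32568 = 3253 - 32568 = -29315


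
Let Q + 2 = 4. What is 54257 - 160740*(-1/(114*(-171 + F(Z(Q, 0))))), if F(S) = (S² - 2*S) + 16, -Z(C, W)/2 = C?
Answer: 7106257/131 ≈ 54246.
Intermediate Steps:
Q = 2 (Q = -2 + 4 = 2)
Z(C, W) = -2*C
F(S) = 16 + S² - 2*S
54257 - 160740*(-1/(114*(-171 + F(Z(Q, 0))))) = 54257 - 160740*(-1/(114*(-171 + (16 + (-2*2)² - (-4)*2)))) = 54257 - 160740*(-1/(114*(-171 + (16 + (-4)² - 2*(-4))))) = 54257 - 160740*(-1/(114*(-171 + (16 + 16 + 8)))) = 54257 - 160740*(-1/(114*(-171 + 40))) = 54257 - 160740/((-114*(-131))) = 54257 - 160740/14934 = 54257 - 160740*1/14934 = 54257 - 1410/131 = 7106257/131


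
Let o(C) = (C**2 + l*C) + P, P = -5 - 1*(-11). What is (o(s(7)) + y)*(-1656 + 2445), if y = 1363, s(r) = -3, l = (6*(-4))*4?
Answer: 1314474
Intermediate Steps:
P = 6 (P = -5 + 11 = 6)
l = -96 (l = -24*4 = -96)
o(C) = 6 + C**2 - 96*C (o(C) = (C**2 - 96*C) + 6 = 6 + C**2 - 96*C)
(o(s(7)) + y)*(-1656 + 2445) = ((6 + (-3)**2 - 96*(-3)) + 1363)*(-1656 + 2445) = ((6 + 9 + 288) + 1363)*789 = (303 + 1363)*789 = 1666*789 = 1314474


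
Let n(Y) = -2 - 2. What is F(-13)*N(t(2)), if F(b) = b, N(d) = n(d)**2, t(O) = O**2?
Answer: -208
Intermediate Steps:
n(Y) = -4
N(d) = 16 (N(d) = (-4)**2 = 16)
F(-13)*N(t(2)) = -13*16 = -208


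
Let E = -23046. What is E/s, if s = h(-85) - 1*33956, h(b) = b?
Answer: 7682/11347 ≈ 0.67701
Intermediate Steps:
s = -34041 (s = -85 - 1*33956 = -85 - 33956 = -34041)
E/s = -23046/(-34041) = -23046*(-1/34041) = 7682/11347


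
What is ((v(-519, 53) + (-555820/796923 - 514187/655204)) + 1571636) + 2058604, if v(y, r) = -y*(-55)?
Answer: 1880613959705976059/522147137292 ≈ 3.6017e+6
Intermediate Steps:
v(y, r) = 55*y (v(y, r) = -(-55)*y = 55*y)
((v(-519, 53) + (-555820/796923 - 514187/655204)) + 1571636) + 2058604 = ((55*(-519) + (-555820/796923 - 514187/655204)) + 1571636) + 2058604 = ((-28545 + (-555820*1/796923 - 514187*1/655204)) + 1571636) + 2058604 = ((-28545 + (-555820/796923 - 514187/655204)) + 1571636) + 2058604 = ((-28545 - 773942933881/522147137292) + 1571636) + 2058604 = (-14905463976934021/522147137292 + 1571636) + 2058604 = 805719774288115691/522147137292 + 2058604 = 1880613959705976059/522147137292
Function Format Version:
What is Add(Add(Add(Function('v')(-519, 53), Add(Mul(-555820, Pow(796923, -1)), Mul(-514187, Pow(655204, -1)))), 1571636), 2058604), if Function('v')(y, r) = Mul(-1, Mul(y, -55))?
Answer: Rational(1880613959705976059, 522147137292) ≈ 3.6017e+6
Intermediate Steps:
Function('v')(y, r) = Mul(55, y) (Function('v')(y, r) = Mul(-1, Mul(-55, y)) = Mul(55, y))
Add(Add(Add(Function('v')(-519, 53), Add(Mul(-555820, Pow(796923, -1)), Mul(-514187, Pow(655204, -1)))), 1571636), 2058604) = Add(Add(Add(Mul(55, -519), Add(Mul(-555820, Pow(796923, -1)), Mul(-514187, Pow(655204, -1)))), 1571636), 2058604) = Add(Add(Add(-28545, Add(Mul(-555820, Rational(1, 796923)), Mul(-514187, Rational(1, 655204)))), 1571636), 2058604) = Add(Add(Add(-28545, Add(Rational(-555820, 796923), Rational(-514187, 655204))), 1571636), 2058604) = Add(Add(Add(-28545, Rational(-773942933881, 522147137292)), 1571636), 2058604) = Add(Add(Rational(-14905463976934021, 522147137292), 1571636), 2058604) = Add(Rational(805719774288115691, 522147137292), 2058604) = Rational(1880613959705976059, 522147137292)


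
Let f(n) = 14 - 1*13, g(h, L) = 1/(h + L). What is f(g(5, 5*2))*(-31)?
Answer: -31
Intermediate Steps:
g(h, L) = 1/(L + h)
f(n) = 1 (f(n) = 14 - 13 = 1)
f(g(5, 5*2))*(-31) = 1*(-31) = -31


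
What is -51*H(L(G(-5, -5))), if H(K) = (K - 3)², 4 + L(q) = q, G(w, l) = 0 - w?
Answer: -204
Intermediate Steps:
G(w, l) = -w
L(q) = -4 + q
H(K) = (-3 + K)²
-51*H(L(G(-5, -5))) = -51*(-3 + (-4 - 1*(-5)))² = -51*(-3 + (-4 + 5))² = -51*(-3 + 1)² = -51*(-2)² = -51*4 = -204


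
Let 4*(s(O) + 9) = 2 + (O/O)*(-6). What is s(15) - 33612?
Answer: -33622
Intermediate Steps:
s(O) = -10 (s(O) = -9 + (2 + (O/O)*(-6))/4 = -9 + (2 + 1*(-6))/4 = -9 + (2 - 6)/4 = -9 + (1/4)*(-4) = -9 - 1 = -10)
s(15) - 33612 = -10 - 33612 = -33622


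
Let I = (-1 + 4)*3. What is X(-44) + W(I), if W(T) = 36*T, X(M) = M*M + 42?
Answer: 2302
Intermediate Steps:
X(M) = 42 + M**2 (X(M) = M**2 + 42 = 42 + M**2)
I = 9 (I = 3*3 = 9)
X(-44) + W(I) = (42 + (-44)**2) + 36*9 = (42 + 1936) + 324 = 1978 + 324 = 2302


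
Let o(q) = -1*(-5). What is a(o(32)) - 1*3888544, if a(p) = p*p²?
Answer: -3888419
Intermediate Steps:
o(q) = 5
a(p) = p³
a(o(32)) - 1*3888544 = 5³ - 1*3888544 = 125 - 3888544 = -3888419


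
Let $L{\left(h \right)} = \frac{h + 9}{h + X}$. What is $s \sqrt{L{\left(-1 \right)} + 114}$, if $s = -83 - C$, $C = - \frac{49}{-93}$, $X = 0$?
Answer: $- \frac{7768 \sqrt{106}}{93} \approx -859.96$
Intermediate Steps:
$C = \frac{49}{93}$ ($C = \left(-49\right) \left(- \frac{1}{93}\right) = \frac{49}{93} \approx 0.52688$)
$L{\left(h \right)} = \frac{9 + h}{h}$ ($L{\left(h \right)} = \frac{h + 9}{h + 0} = \frac{9 + h}{h}$)
$s = - \frac{7768}{93}$ ($s = -83 - \frac{49}{93} = - \frac{7768}{93} \approx -83.527$)
$s \sqrt{L{\left(-1 \right)} + 114} = - \frac{7768 \sqrt{\frac{9 - 1}{-1} + 114}}{93} = - \frac{7768 \sqrt{\left(-1\right) 8 + 114}}{93} = - \frac{7768 \sqrt{-8 + 114}}{93} = - \frac{7768 \sqrt{106}}{93}$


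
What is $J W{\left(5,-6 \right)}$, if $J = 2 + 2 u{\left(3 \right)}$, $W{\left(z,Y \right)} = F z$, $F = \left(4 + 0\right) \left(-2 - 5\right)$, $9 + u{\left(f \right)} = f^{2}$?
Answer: $-280$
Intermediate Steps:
$u{\left(f \right)} = -9 + f^{2}$
$F = -28$ ($F = 4 \left(-7\right) = -28$)
$W{\left(z,Y \right)} = - 28 z$
$J = 2$ ($J = 2 + 2 \left(-9 + 3^{2}\right) = 2 + 2 \left(-9 + 9\right) = 2 + 2 \cdot 0 = 2 + 0 = 2$)
$J W{\left(5,-6 \right)} = 2 \left(\left(-28\right) 5\right) = 2 \left(-140\right) = -280$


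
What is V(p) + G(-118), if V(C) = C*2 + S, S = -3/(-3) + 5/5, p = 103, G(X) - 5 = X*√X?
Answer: 213 - 118*I*√118 ≈ 213.0 - 1281.8*I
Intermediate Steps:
G(X) = 5 + X^(3/2) (G(X) = 5 + X*√X = 5 + X^(3/2))
S = 2 (S = -3*(-⅓) + 5*(⅕) = 1 + 1 = 2)
V(C) = 2 + 2*C (V(C) = C*2 + 2 = 2*C + 2 = 2 + 2*C)
V(p) + G(-118) = (2 + 2*103) + (5 + (-118)^(3/2)) = (2 + 206) + (5 - 118*I*√118) = 208 + (5 - 118*I*√118) = 213 - 118*I*√118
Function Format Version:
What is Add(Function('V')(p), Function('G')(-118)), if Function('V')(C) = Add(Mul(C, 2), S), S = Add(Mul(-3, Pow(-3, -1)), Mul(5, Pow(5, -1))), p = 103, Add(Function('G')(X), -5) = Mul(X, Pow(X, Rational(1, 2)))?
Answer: Add(213, Mul(-118, I, Pow(118, Rational(1, 2)))) ≈ Add(213.00, Mul(-1281.8, I))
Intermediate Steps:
Function('G')(X) = Add(5, Pow(X, Rational(3, 2))) (Function('G')(X) = Add(5, Mul(X, Pow(X, Rational(1, 2)))) = Add(5, Pow(X, Rational(3, 2))))
S = 2 (S = Add(Mul(-3, Rational(-1, 3)), Mul(5, Rational(1, 5))) = Add(1, 1) = 2)
Function('V')(C) = Add(2, Mul(2, C)) (Function('V')(C) = Add(Mul(C, 2), 2) = Add(Mul(2, C), 2) = Add(2, Mul(2, C)))
Add(Function('V')(p), Function('G')(-118)) = Add(Add(2, Mul(2, 103)), Add(5, Pow(-118, Rational(3, 2)))) = Add(Add(2, 206), Add(5, Mul(-118, I, Pow(118, Rational(1, 2))))) = Add(208, Add(5, Mul(-118, I, Pow(118, Rational(1, 2))))) = Add(213, Mul(-118, I, Pow(118, Rational(1, 2))))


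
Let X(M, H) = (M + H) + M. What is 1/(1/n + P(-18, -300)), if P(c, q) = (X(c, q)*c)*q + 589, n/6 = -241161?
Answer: -1446966/2624522847427 ≈ -5.5133e-7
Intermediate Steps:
n = -1446966 (n = 6*(-241161) = -1446966)
X(M, H) = H + 2*M (X(M, H) = (H + M) + M = H + 2*M)
P(c, q) = 589 + c*q*(q + 2*c) (P(c, q) = ((q + 2*c)*c)*q + 589 = (c*(q + 2*c))*q + 589 = c*q*(q + 2*c) + 589 = 589 + c*q*(q + 2*c))
1/(1/n + P(-18, -300)) = 1/(1/(-1446966) + (589 - 18*(-300)*(-300 + 2*(-18)))) = 1/(-1/1446966 + (589 - 18*(-300)*(-300 - 36))) = 1/(-1/1446966 + (589 - 18*(-300)*(-336))) = 1/(-1/1446966 + (589 - 1814400)) = 1/(-1/1446966 - 1813811) = 1/(-2624522847427/1446966) = -1446966/2624522847427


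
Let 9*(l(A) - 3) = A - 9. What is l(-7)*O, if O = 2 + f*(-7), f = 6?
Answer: -440/9 ≈ -48.889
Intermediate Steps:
l(A) = 2 + A/9 (l(A) = 3 + (A - 9)/9 = 3 + (-9 + A)/9 = 3 + (-1 + A/9) = 2 + A/9)
O = -40 (O = 2 + 6*(-7) = 2 - 42 = -40)
l(-7)*O = (2 + (⅑)*(-7))*(-40) = (2 - 7/9)*(-40) = (11/9)*(-40) = -440/9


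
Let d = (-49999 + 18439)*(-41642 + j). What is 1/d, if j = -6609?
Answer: 1/1522801560 ≈ 6.5668e-10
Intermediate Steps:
d = 1522801560 (d = (-49999 + 18439)*(-41642 - 6609) = -31560*(-48251) = 1522801560)
1/d = 1/1522801560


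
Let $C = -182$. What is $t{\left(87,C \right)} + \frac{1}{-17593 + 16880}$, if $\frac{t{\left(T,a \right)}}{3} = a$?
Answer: $- \frac{389299}{713} \approx -546.0$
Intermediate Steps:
$t{\left(T,a \right)} = 3 a$
$t{\left(87,C \right)} + \frac{1}{-17593 + 16880} = 3 \left(-182\right) + \frac{1}{-17593 + 16880} = -546 + \frac{1}{-713} = -546 - \frac{1}{713} = - \frac{389299}{713}$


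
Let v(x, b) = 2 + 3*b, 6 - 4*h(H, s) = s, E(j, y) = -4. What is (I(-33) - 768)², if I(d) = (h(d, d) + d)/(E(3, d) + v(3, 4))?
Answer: 949440969/1600 ≈ 5.9340e+5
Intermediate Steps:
h(H, s) = 3/2 - s/4
I(d) = 3/20 + 3*d/40 (I(d) = ((3/2 - d/4) + d)/(-4 + (2 + 3*4)) = (3/2 + 3*d/4)/(-4 + (2 + 12)) = (3/2 + 3*d/4)/(-4 + 14) = (3/2 + 3*d/4)/10 = (3/2 + 3*d/4)*(⅒) = 3/20 + 3*d/40)
(I(-33) - 768)² = ((3/20 + (3/40)*(-33)) - 768)² = ((3/20 - 99/40) - 768)² = (-93/40 - 768)² = (-30813/40)² = 949440969/1600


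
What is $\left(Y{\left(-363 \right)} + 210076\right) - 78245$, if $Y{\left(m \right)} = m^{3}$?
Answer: $-47700316$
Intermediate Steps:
$\left(Y{\left(-363 \right)} + 210076\right) - 78245 = \left(\left(-363\right)^{3} + 210076\right) - 78245 = \left(-47832147 + 210076\right) - 78245 = -47622071 - 78245 = -47700316$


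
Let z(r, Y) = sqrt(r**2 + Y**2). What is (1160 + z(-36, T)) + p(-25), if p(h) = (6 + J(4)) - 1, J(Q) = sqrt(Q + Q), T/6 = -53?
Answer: 1165 + 2*sqrt(2) + 6*sqrt(2845) ≈ 1487.9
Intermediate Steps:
T = -318 (T = 6*(-53) = -318)
J(Q) = sqrt(2)*sqrt(Q) (J(Q) = sqrt(2*Q) = sqrt(2)*sqrt(Q))
z(r, Y) = sqrt(Y**2 + r**2)
p(h) = 5 + 2*sqrt(2) (p(h) = (6 + sqrt(2)*sqrt(4)) - 1 = (6 + sqrt(2)*2) - 1 = (6 + 2*sqrt(2)) - 1 = 5 + 2*sqrt(2))
(1160 + z(-36, T)) + p(-25) = (1160 + sqrt((-318)**2 + (-36)**2)) + (5 + 2*sqrt(2)) = (1160 + sqrt(101124 + 1296)) + (5 + 2*sqrt(2)) = (1160 + sqrt(102420)) + (5 + 2*sqrt(2)) = (1160 + 6*sqrt(2845)) + (5 + 2*sqrt(2)) = 1165 + 2*sqrt(2) + 6*sqrt(2845)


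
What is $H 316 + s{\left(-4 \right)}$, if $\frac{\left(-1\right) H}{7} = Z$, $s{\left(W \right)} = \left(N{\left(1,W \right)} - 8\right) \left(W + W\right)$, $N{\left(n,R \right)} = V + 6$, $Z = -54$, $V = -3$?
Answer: $119488$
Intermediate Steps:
$N{\left(n,R \right)} = 3$ ($N{\left(n,R \right)} = -3 + 6 = 3$)
$s{\left(W \right)} = - 10 W$ ($s{\left(W \right)} = \left(3 - 8\right) \left(W + W\right) = - 5 \cdot 2 W = - 10 W$)
$H = 378$ ($H = \left(-7\right) \left(-54\right) = 378$)
$H 316 + s{\left(-4 \right)} = 378 \cdot 316 - -40 = 119448 + 40 = 119488$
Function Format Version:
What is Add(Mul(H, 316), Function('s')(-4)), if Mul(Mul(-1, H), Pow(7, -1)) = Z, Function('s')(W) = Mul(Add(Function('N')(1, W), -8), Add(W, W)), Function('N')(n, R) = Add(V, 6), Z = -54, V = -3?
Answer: 119488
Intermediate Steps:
Function('N')(n, R) = 3 (Function('N')(n, R) = Add(-3, 6) = 3)
Function('s')(W) = Mul(-10, W) (Function('s')(W) = Mul(Add(3, -8), Add(W, W)) = Mul(-5, Mul(2, W)) = Mul(-10, W))
H = 378 (H = Mul(-7, -54) = 378)
Add(Mul(H, 316), Function('s')(-4)) = Add(Mul(378, 316), Mul(-10, -4)) = Add(119448, 40) = 119488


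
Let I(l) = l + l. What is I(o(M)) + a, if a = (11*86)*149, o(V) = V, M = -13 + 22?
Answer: 140972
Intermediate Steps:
M = 9
I(l) = 2*l
a = 140954 (a = 946*149 = 140954)
I(o(M)) + a = 2*9 + 140954 = 18 + 140954 = 140972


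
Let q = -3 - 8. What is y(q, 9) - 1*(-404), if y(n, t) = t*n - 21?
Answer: 284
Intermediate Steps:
q = -11
y(n, t) = -21 + n*t (y(n, t) = n*t - 21 = -21 + n*t)
y(q, 9) - 1*(-404) = (-21 - 11*9) - 1*(-404) = (-21 - 99) + 404 = -120 + 404 = 284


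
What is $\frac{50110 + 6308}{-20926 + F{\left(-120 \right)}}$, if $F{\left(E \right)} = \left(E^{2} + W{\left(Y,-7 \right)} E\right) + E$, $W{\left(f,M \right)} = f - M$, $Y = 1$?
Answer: $- \frac{28209}{3803} \approx -7.4176$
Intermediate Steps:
$F{\left(E \right)} = E^{2} + 9 E$ ($F{\left(E \right)} = \left(E^{2} + \left(1 - -7\right) E\right) + E = \left(E^{2} + \left(1 + 7\right) E\right) + E = \left(E^{2} + 8 E\right) + E = E^{2} + 9 E$)
$\frac{50110 + 6308}{-20926 + F{\left(-120 \right)}} = \frac{50110 + 6308}{-20926 - 120 \left(9 - 120\right)} = \frac{56418}{-20926 - -13320} = \frac{56418}{-20926 + 13320} = \frac{56418}{-7606} = 56418 \left(- \frac{1}{7606}\right) = - \frac{28209}{3803}$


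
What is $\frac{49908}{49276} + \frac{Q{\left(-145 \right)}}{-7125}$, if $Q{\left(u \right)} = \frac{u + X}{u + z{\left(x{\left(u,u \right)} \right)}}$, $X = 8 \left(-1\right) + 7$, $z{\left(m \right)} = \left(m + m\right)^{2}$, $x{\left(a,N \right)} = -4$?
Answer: $\frac{7198990051}{7109602875} \approx 1.0126$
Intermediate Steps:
$z{\left(m \right)} = 4 m^{2}$ ($z{\left(m \right)} = \left(2 m\right)^{2} = 4 m^{2}$)
$X = -1$ ($X = -8 + 7 = -1$)
$Q{\left(u \right)} = \frac{-1 + u}{64 + u}$ ($Q{\left(u \right)} = \frac{u - 1}{u + 4 \left(-4\right)^{2}} = \frac{-1 + u}{u + 4 \cdot 16} = \frac{-1 + u}{u + 64} = \frac{-1 + u}{64 + u}$)
$\frac{49908}{49276} + \frac{Q{\left(-145 \right)}}{-7125} = \frac{49908}{49276} + \frac{\frac{1}{64 - 145} \left(-1 - 145\right)}{-7125} = 49908 \cdot \frac{1}{49276} + \frac{1}{-81} \left(-146\right) \left(- \frac{1}{7125}\right) = \frac{12477}{12319} + \left(- \frac{1}{81}\right) \left(-146\right) \left(- \frac{1}{7125}\right) = \frac{12477}{12319} + \frac{146}{81} \left(- \frac{1}{7125}\right) = \frac{12477}{12319} - \frac{146}{577125} = \frac{7198990051}{7109602875}$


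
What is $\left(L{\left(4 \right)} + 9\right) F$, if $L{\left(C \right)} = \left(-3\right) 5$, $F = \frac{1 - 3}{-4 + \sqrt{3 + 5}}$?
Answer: $-6 - 3 \sqrt{2} \approx -10.243$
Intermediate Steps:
$F = - \frac{2}{-4 + 2 \sqrt{2}}$ ($F = - \frac{2}{-4 + \sqrt{8}} = - \frac{2}{-4 + 2 \sqrt{2}} \approx 1.7071$)
$L{\left(C \right)} = -15$
$\left(L{\left(4 \right)} + 9\right) F = \left(-15 + 9\right) \left(1 + \frac{\sqrt{2}}{2}\right) = - 6 \left(1 + \frac{\sqrt{2}}{2}\right) = -6 - 3 \sqrt{2}$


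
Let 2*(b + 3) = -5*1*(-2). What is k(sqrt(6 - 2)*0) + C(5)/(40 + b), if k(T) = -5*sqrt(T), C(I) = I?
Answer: 5/42 ≈ 0.11905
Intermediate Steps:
b = 2 (b = -3 + (-5*1*(-2))/2 = -3 + (-5*(-2))/2 = -3 + (1/2)*10 = -3 + 5 = 2)
k(sqrt(6 - 2)*0) + C(5)/(40 + b) = -5*sqrt(sqrt(6 - 2)*0) + 5/(40 + 2) = -5*sqrt(sqrt(4)*0) + 5/42 = -5*sqrt(2*0) + (1/42)*5 = -5*sqrt(0) + 5/42 = -5*0 + 5/42 = 0 + 5/42 = 5/42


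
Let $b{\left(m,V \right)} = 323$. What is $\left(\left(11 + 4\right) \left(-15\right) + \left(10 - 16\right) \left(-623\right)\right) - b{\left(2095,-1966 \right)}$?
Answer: $3190$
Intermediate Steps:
$\left(\left(11 + 4\right) \left(-15\right) + \left(10 - 16\right) \left(-623\right)\right) - b{\left(2095,-1966 \right)} = \left(\left(11 + 4\right) \left(-15\right) + \left(10 - 16\right) \left(-623\right)\right) - 323 = \left(15 \left(-15\right) - -3738\right) - 323 = \left(-225 + 3738\right) - 323 = 3513 - 323 = 3190$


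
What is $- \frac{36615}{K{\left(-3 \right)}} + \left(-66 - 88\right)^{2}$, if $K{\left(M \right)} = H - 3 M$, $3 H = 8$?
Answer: $\frac{144043}{7} \approx 20578.0$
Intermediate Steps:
$H = \frac{8}{3}$ ($H = \frac{1}{3} \cdot 8 = \frac{8}{3} \approx 2.6667$)
$K{\left(M \right)} = \frac{8}{3} - 3 M$
$- \frac{36615}{K{\left(-3 \right)}} + \left(-66 - 88\right)^{2} = - \frac{36615}{\frac{8}{3} - -9} + \left(-66 - 88\right)^{2} = - \frac{36615}{\frac{8}{3} + 9} + \left(-154\right)^{2} = - \frac{36615}{\frac{35}{3}} + 23716 = \left(-36615\right) \frac{3}{35} + 23716 = - \frac{21969}{7} + 23716 = \frac{144043}{7}$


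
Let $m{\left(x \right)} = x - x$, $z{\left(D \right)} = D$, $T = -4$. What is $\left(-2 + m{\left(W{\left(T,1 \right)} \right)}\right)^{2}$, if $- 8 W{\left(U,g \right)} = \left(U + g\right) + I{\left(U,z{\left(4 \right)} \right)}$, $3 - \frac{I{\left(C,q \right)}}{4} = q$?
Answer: $4$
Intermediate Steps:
$I{\left(C,q \right)} = 12 - 4 q$
$W{\left(U,g \right)} = \frac{1}{2} - \frac{U}{8} - \frac{g}{8}$ ($W{\left(U,g \right)} = - \frac{\left(U + g\right) + \left(12 - 16\right)}{8} = - \frac{\left(U + g\right) - 4}{8} = - \frac{-4 + U + g}{8} = \frac{1}{2} - \frac{U}{8} - \frac{g}{8}$)
$m{\left(x \right)} = 0$
$\left(-2 + m{\left(W{\left(T,1 \right)} \right)}\right)^{2} = \left(-2 + 0\right)^{2} = \left(-2\right)^{2} = 4$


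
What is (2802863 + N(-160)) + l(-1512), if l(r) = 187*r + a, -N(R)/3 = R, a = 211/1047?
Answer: 2639067364/1047 ≈ 2.5206e+6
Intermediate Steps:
a = 211/1047 (a = 211*(1/1047) = 211/1047 ≈ 0.20153)
N(R) = -3*R
l(r) = 211/1047 + 187*r (l(r) = 187*r + 211/1047 = 211/1047 + 187*r)
(2802863 + N(-160)) + l(-1512) = (2802863 - 3*(-160)) + (211/1047 + 187*(-1512)) = (2802863 + 480) + (211/1047 - 282744) = 2803343 - 296032757/1047 = 2639067364/1047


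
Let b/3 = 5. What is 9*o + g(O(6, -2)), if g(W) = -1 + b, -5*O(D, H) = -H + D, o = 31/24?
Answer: 205/8 ≈ 25.625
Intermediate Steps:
b = 15 (b = 3*5 = 15)
o = 31/24 (o = 31*(1/24) = 31/24 ≈ 1.2917)
O(D, H) = -D/5 + H/5 (O(D, H) = -(-H + D)/5 = -(D - H)/5 = -D/5 + H/5)
g(W) = 14 (g(W) = -1 + 15 = 14)
9*o + g(O(6, -2)) = 9*(31/24) + 14 = 93/8 + 14 = 205/8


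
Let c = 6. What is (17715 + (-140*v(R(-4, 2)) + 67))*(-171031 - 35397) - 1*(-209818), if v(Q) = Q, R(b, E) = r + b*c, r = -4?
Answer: -4479690638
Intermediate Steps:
R(b, E) = -4 + 6*b (R(b, E) = -4 + b*6 = -4 + 6*b)
(17715 + (-140*v(R(-4, 2)) + 67))*(-171031 - 35397) - 1*(-209818) = (17715 + (-140*(-4 + 6*(-4)) + 67))*(-171031 - 35397) - 1*(-209818) = (17715 + (-140*(-4 - 24) + 67))*(-206428) + 209818 = (17715 + (-140*(-28) + 67))*(-206428) + 209818 = (17715 + (3920 + 67))*(-206428) + 209818 = (17715 + 3987)*(-206428) + 209818 = 21702*(-206428) + 209818 = -4479900456 + 209818 = -4479690638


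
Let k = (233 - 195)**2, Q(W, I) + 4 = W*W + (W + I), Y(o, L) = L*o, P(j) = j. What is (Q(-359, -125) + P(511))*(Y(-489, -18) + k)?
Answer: 1320750384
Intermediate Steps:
Q(W, I) = -4 + I + W + W**2 (Q(W, I) = -4 + (W*W + (W + I)) = -4 + (W**2 + (I + W)) = -4 + (I + W + W**2) = -4 + I + W + W**2)
k = 1444 (k = 38**2 = 1444)
(Q(-359, -125) + P(511))*(Y(-489, -18) + k) = ((-4 - 125 - 359 + (-359)**2) + 511)*(-18*(-489) + 1444) = ((-4 - 125 - 359 + 128881) + 511)*(8802 + 1444) = (128393 + 511)*10246 = 128904*10246 = 1320750384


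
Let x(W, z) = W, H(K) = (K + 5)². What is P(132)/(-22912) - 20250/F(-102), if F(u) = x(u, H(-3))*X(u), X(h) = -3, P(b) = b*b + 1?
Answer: -26072225/389504 ≈ -66.937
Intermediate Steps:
H(K) = (5 + K)²
P(b) = 1 + b² (P(b) = b² + 1 = 1 + b²)
F(u) = -3*u (F(u) = u*(-3) = -3*u)
P(132)/(-22912) - 20250/F(-102) = (1 + 132²)/(-22912) - 20250/((-3*(-102))) = (1 + 17424)*(-1/22912) - 20250/306 = 17425*(-1/22912) - 20250*1/306 = -17425/22912 - 1125/17 = -26072225/389504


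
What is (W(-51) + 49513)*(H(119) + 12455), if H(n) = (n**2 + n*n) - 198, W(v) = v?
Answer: 2007118498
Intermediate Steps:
H(n) = -198 + 2*n**2 (H(n) = (n**2 + n**2) - 198 = 2*n**2 - 198 = -198 + 2*n**2)
(W(-51) + 49513)*(H(119) + 12455) = (-51 + 49513)*((-198 + 2*119**2) + 12455) = 49462*((-198 + 2*14161) + 12455) = 49462*((-198 + 28322) + 12455) = 49462*(28124 + 12455) = 49462*40579 = 2007118498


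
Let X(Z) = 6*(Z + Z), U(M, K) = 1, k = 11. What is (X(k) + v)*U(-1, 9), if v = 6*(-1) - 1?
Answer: 125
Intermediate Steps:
X(Z) = 12*Z (X(Z) = 6*(2*Z) = 12*Z)
v = -7 (v = -6 - 1 = -7)
(X(k) + v)*U(-1, 9) = (12*11 - 7)*1 = (132 - 7)*1 = 125*1 = 125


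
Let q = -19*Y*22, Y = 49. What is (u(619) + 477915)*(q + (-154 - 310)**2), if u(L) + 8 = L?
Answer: 93223564164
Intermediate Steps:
u(L) = -8 + L
q = -20482 (q = -19*49*22 = -931*22 = -20482)
(u(619) + 477915)*(q + (-154 - 310)**2) = ((-8 + 619) + 477915)*(-20482 + (-154 - 310)**2) = (611 + 477915)*(-20482 + (-464)**2) = 478526*(-20482 + 215296) = 478526*194814 = 93223564164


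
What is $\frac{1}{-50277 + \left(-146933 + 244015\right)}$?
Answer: $\frac{1}{46805} \approx 2.1365 \cdot 10^{-5}$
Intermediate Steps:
$\frac{1}{-50277 + \left(-146933 + 244015\right)} = \frac{1}{-50277 + 97082} = \frac{1}{46805}$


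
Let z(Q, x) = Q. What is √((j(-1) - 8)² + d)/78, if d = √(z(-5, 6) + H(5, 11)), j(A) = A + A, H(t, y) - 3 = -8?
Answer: √(100 + I*√10)/78 ≈ 0.12822 + 0.0020268*I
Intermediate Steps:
H(t, y) = -5 (H(t, y) = 3 - 8 = -5)
j(A) = 2*A
d = I*√10 (d = √(-5 - 5) = √(-10) = I*√10 ≈ 3.1623*I)
√((j(-1) - 8)² + d)/78 = √((2*(-1) - 8)² + I*√10)/78 = √((-2 - 8)² + I*√10)*(1/78) = √((-10)² + I*√10)*(1/78) = √(100 + I*√10)*(1/78) = √(100 + I*√10)/78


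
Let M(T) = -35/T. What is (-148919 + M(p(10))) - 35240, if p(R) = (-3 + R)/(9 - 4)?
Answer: -184184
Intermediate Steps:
p(R) = -⅗ + R/5 (p(R) = (-3 + R)/5 = (-3 + R)*(⅕) = -⅗ + R/5)
(-148919 + M(p(10))) - 35240 = (-148919 - 35/(-⅗ + (⅕)*10)) - 35240 = (-148919 - 35/(-⅗ + 2)) - 35240 = (-148919 - 35/7/5) - 35240 = (-148919 - 35*5/7) - 35240 = (-148919 - 25) - 35240 = -148944 - 35240 = -184184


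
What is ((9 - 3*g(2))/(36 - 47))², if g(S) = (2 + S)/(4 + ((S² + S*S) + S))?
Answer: 3249/5929 ≈ 0.54798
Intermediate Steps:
g(S) = (2 + S)/(4 + S + 2*S²) (g(S) = (2 + S)/(4 + ((S² + S²) + S)) = (2 + S)/(4 + (2*S² + S)) = (2 + S)/(4 + (S + 2*S²)) = (2 + S)/(4 + S + 2*S²))
((9 - 3*g(2))/(36 - 47))² = ((9 - 3*(2 + 2)/(4 + 2 + 2*2²))/(36 - 47))² = ((9 - 3*4/(4 + 2 + 2*4))/(-11))² = ((9 - 3*4/(4 + 2 + 8))*(-1/11))² = ((9 - 3*4/14)*(-1/11))² = ((9 - 3*2/7)*(-1/11))² = ((9 - 6/7)*(-1/11))² = ((57/7)*(-1/11))² = (-57/77)² = 3249/5929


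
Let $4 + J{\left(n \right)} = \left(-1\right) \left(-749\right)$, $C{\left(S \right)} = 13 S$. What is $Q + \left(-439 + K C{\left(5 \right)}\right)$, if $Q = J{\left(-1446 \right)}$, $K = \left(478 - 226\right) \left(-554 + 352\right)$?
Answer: $-3308454$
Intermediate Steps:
$J{\left(n \right)} = 745$ ($J{\left(n \right)} = -4 - -749 = -4 + 749 = 745$)
$K = -50904$ ($K = 252 \left(-202\right) = -50904$)
$Q = 745$
$Q + \left(-439 + K C{\left(5 \right)}\right) = 745 - \left(439 + 50904 \cdot 13 \cdot 5\right) = 745 - 3309199 = -3308454$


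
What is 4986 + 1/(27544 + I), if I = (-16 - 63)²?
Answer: 168452011/33785 ≈ 4986.0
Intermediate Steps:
I = 6241 (I = (-79)² = 6241)
4986 + 1/(27544 + I) = 4986 + 1/(27544 + 6241) = 4986 + 1/33785 = 168452011/33785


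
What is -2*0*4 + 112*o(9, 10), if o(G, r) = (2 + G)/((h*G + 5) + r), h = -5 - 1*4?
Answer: -56/3 ≈ -18.667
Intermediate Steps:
h = -9 (h = -5 - 4 = -9)
o(G, r) = (2 + G)/(5 + r - 9*G) (o(G, r) = (2 + G)/((-9*G + 5) + r) = (2 + G)/((5 - 9*G) + r) = (2 + G)/(5 + r - 9*G))
-2*0*4 + 112*o(9, 10) = -2*0*4 + 112*((2 + 9)/(5 + 10 - 9*9)) = 0*4 + 112*(11/(5 + 10 - 81)) = 0 + 112*(11/(-66)) = 0 + 112*(-1/66*11) = 0 + 112*(-1/6) = 0 - 56/3 = -56/3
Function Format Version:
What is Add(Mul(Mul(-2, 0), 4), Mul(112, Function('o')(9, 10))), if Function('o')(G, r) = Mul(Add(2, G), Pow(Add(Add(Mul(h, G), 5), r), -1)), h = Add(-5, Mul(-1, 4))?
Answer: Rational(-56, 3) ≈ -18.667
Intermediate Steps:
h = -9 (h = Add(-5, -4) = -9)
Function('o')(G, r) = Mul(Pow(Add(5, r, Mul(-9, G)), -1), Add(2, G)) (Function('o')(G, r) = Mul(Add(2, G), Pow(Add(Add(Mul(-9, G), 5), r), -1)) = Mul(Add(2, G), Pow(Add(Add(5, Mul(-9, G)), r), -1)) = Mul(Add(2, G), Pow(Add(5, r, Mul(-9, G)), -1)) = Mul(Pow(Add(5, r, Mul(-9, G)), -1), Add(2, G)))
Add(Mul(Mul(-2, 0), 4), Mul(112, Function('o')(9, 10))) = Add(Mul(Mul(-2, 0), 4), Mul(112, Mul(Pow(Add(5, 10, Mul(-9, 9)), -1), Add(2, 9)))) = Add(Mul(0, 4), Mul(112, Mul(Pow(Add(5, 10, -81), -1), 11))) = Add(0, Mul(112, Mul(Pow(-66, -1), 11))) = Add(0, Mul(112, Mul(Rational(-1, 66), 11))) = Add(0, Mul(112, Rational(-1, 6))) = Add(0, Rational(-56, 3)) = Rational(-56, 3)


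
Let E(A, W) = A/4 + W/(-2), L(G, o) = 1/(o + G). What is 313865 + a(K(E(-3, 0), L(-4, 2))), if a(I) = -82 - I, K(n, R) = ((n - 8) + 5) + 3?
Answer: 1255135/4 ≈ 3.1378e+5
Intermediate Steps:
L(G, o) = 1/(G + o)
E(A, W) = -W/2 + A/4 (E(A, W) = A*(¼) + W*(-½) = A/4 - W/2 = -W/2 + A/4)
K(n, R) = n (K(n, R) = ((-8 + n) + 5) + 3 = (-3 + n) + 3 = n)
313865 + a(K(E(-3, 0), L(-4, 2))) = 313865 + (-82 - (-½*0 + (¼)*(-3))) = 313865 + (-82 - (0 - ¾)) = 313865 + (-82 - 1*(-¾)) = 313865 + (-82 + ¾) = 313865 - 325/4 = 1255135/4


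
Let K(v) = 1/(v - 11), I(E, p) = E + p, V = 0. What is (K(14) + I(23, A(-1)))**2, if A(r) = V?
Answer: 4900/9 ≈ 544.44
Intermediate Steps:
A(r) = 0
K(v) = 1/(-11 + v)
(K(14) + I(23, A(-1)))**2 = (1/(-11 + 14) + (23 + 0))**2 = (1/3 + 23)**2 = (70/3)**2 = 4900/9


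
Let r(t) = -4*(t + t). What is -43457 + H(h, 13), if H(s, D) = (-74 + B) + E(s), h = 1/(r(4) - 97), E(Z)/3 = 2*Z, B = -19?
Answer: -1872652/43 ≈ -43550.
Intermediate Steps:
r(t) = -8*t
E(Z) = 6*Z (E(Z) = 3*(2*Z) = 6*Z)
h = -1/129 (h = 1/(-8*4 - 97) = 1/(-32 - 97) = 1/(-129) = -1/129 ≈ -0.0077519)
H(s, D) = -93 + 6*s (H(s, D) = (-74 - 19) + 6*s = -93 + 6*s)
-43457 + H(h, 13) = -43457 + (-93 + 6*(-1/129)) = -43457 + (-93 - 2/43) = -43457 - 4001/43 = -1872652/43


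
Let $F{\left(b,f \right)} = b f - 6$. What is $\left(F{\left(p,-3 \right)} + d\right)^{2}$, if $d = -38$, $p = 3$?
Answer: $2809$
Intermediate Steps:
$F{\left(b,f \right)} = -6 + b f$
$\left(F{\left(p,-3 \right)} + d\right)^{2} = \left(\left(-6 + 3 \left(-3\right)\right) - 38\right)^{2} = \left(\left(-6 - 9\right) - 38\right)^{2} = \left(-15 - 38\right)^{2} = \left(-53\right)^{2} = 2809$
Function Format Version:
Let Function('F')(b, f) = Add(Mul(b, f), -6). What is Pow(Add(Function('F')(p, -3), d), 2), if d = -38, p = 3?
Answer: 2809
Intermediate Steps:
Function('F')(b, f) = Add(-6, Mul(b, f))
Pow(Add(Function('F')(p, -3), d), 2) = Pow(Add(Add(-6, Mul(3, -3)), -38), 2) = Pow(Add(Add(-6, -9), -38), 2) = Pow(Add(-15, -38), 2) = Pow(-53, 2) = 2809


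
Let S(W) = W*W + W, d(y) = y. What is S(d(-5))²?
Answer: 400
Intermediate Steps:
S(W) = W + W² (S(W) = W² + W = W + W²)
S(d(-5))² = (-5*(1 - 5))² = (-5*(-4))² = 20² = 400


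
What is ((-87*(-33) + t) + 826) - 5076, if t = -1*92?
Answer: -1471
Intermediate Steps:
t = -92
((-87*(-33) + t) + 826) - 5076 = ((-87*(-33) - 92) + 826) - 5076 = ((2871 - 92) + 826) - 5076 = (2779 + 826) - 5076 = 3605 - 5076 = -1471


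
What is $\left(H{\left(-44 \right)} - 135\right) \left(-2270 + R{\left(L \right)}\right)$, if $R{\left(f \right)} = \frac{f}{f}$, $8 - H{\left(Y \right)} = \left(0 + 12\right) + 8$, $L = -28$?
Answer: $333543$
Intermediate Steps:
$H{\left(Y \right)} = -12$ ($H{\left(Y \right)} = 8 - \left(\left(0 + 12\right) + 8\right) = 8 - \left(12 + 8\right) = 8 - 20 = -12$)
$R{\left(f \right)} = 1$
$\left(H{\left(-44 \right)} - 135\right) \left(-2270 + R{\left(L \right)}\right) = \left(-12 - 135\right) \left(-2270 + 1\right) = \left(-147\right) \left(-2269\right) = 333543$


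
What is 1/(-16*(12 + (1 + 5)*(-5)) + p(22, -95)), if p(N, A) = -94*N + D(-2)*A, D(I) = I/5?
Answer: -1/1742 ≈ -0.00057405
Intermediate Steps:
D(I) = I/5 (D(I) = I*(⅕) = I/5)
p(N, A) = -94*N - 2*A/5 (p(N, A) = -94*N + ((⅕)*(-2))*A = -94*N - 2*A/5)
1/(-16*(12 + (1 + 5)*(-5)) + p(22, -95)) = 1/(-16*(12 + (1 + 5)*(-5)) + (-94*22 - ⅖*(-95))) = 1/(-16*(12 + 6*(-5)) + (-2068 + 38)) = 1/(-16*(12 - 30) - 2030) = 1/(-16*(-18) - 2030) = 1/(288 - 2030) = 1/(-1742) = -1/1742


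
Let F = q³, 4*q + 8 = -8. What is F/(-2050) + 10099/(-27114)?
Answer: -9483827/27791850 ≈ -0.34124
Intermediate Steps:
q = -4 (q = -2 + (¼)*(-8) = -2 - 2 = -4)
F = -64 (F = (-4)³ = -64)
F/(-2050) + 10099/(-27114) = -64/(-2050) + 10099/(-27114) = -64*(-1/2050) + 10099*(-1/27114) = 32/1025 - 10099/27114 = -9483827/27791850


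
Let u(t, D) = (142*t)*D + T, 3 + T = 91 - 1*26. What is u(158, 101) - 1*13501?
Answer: 2252597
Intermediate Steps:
T = 62 (T = -3 + (91 - 1*26) = -3 + (91 - 26) = -3 + 65 = 62)
u(t, D) = 62 + 142*D*t (u(t, D) = (142*t)*D + 62 = 142*D*t + 62 = 62 + 142*D*t)
u(158, 101) - 1*13501 = (62 + 142*101*158) - 1*13501 = (62 + 2266036) - 13501 = 2266098 - 13501 = 2252597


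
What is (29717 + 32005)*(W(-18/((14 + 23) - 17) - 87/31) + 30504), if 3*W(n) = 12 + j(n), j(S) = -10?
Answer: 1882809036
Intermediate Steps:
W(n) = ⅔ (W(n) = (12 - 10)/3 = (⅓)*2 = ⅔)
(29717 + 32005)*(W(-18/((14 + 23) - 17) - 87/31) + 30504) = (29717 + 32005)*(⅔ + 30504) = 61722*(91514/3) = 1882809036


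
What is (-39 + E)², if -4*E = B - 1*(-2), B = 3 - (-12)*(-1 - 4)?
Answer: 10201/16 ≈ 637.56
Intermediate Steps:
B = -57 (B = 3 - (-12)*(-5) = 3 - 4*15 = 3 - 60 = -57)
E = 55/4 (E = -(-57 - 1*(-2))/4 = -(-57 + 2)/4 = -¼*(-55) = 55/4 ≈ 13.750)
(-39 + E)² = (-39 + 55/4)² = (-101/4)² = 10201/16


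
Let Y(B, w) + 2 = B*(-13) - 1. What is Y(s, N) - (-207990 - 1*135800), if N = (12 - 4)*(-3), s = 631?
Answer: 335584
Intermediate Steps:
N = -24 (N = 8*(-3) = -24)
Y(B, w) = -3 - 13*B (Y(B, w) = -2 + (B*(-13) - 1) = -2 + (-13*B - 1) = -2 + (-1 - 13*B) = -3 - 13*B)
Y(s, N) - (-207990 - 1*135800) = (-3 - 13*631) - (-207990 - 1*135800) = (-3 - 8203) - (-207990 - 135800) = -8206 - 1*(-343790) = -8206 + 343790 = 335584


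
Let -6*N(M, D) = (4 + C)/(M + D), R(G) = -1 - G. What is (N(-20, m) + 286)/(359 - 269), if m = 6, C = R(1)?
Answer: 12013/3780 ≈ 3.1780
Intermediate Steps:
C = -2 (C = -1 - 1*1 = -1 - 1 = -2)
N(M, D) = -1/(3*(D + M)) (N(M, D) = -(4 - 2)/(6*(M + D)) = -1/(3*(D + M)))
(N(-20, m) + 286)/(359 - 269) = (-1/(3*6 + 3*(-20)) + 286)/(359 - 269) = (-1/(18 - 60) + 286)/90 = (-1/(-42) + 286)*(1/90) = (-1*(-1/42) + 286)*(1/90) = (1/42 + 286)*(1/90) = (12013/42)*(1/90) = 12013/3780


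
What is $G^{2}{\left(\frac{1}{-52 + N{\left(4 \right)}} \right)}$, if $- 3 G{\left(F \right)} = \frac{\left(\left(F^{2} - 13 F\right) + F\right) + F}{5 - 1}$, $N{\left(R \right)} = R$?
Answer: $\frac{279841}{764411904} \approx 0.00036609$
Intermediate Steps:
$G{\left(F \right)} = - \frac{F^{2}}{12} + \frac{11 F}{12}$ ($G{\left(F \right)} = - \frac{\left(\left(\left(F^{2} - 13 F\right) + F\right) + F\right) \frac{1}{5 - 1}}{3} = - \frac{\left(\left(F^{2} - 12 F\right) + F\right) \frac{1}{4}}{3} = - \frac{\left(F^{2} - 11 F\right) \frac{1}{4}}{3} = - \frac{- \frac{11 F}{4} + \frac{F^{2}}{4}}{3} = - \frac{F^{2}}{12} + \frac{11 F}{12}$)
$G^{2}{\left(\frac{1}{-52 + N{\left(4 \right)}} \right)} = \left(\frac{11 - \frac{1}{-52 + 4}}{12 \left(-52 + 4\right)}\right)^{2} = \left(\frac{11 - \frac{1}{-48}}{12 \left(-48\right)}\right)^{2} = \left(\frac{1}{12} \left(- \frac{1}{48}\right) \left(11 - - \frac{1}{48}\right)\right)^{2} = \left(\frac{1}{12} \left(- \frac{1}{48}\right) \left(11 + \frac{1}{48}\right)\right)^{2} = \left(\frac{1}{12} \left(- \frac{1}{48}\right) \frac{529}{48}\right)^{2} = \left(- \frac{529}{27648}\right)^{2} = \frac{279841}{764411904}$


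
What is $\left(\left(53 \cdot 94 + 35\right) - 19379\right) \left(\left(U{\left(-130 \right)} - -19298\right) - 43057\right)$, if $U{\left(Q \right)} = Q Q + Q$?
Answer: $100376018$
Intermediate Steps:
$U{\left(Q \right)} = Q + Q^{2}$ ($U{\left(Q \right)} = Q^{2} + Q = Q + Q^{2}$)
$\left(\left(53 \cdot 94 + 35\right) - 19379\right) \left(\left(U{\left(-130 \right)} - -19298\right) - 43057\right) = \left(\left(53 \cdot 94 + 35\right) - 19379\right) \left(\left(- 130 \left(1 - 130\right) - -19298\right) - 43057\right) = \left(\left(4982 + 35\right) - 19379\right) \left(\left(\left(-130\right) \left(-129\right) + 19298\right) - 43057\right) = \left(5017 - 19379\right) \left(\left(16770 + 19298\right) - 43057\right) = - 14362 \left(36068 - 43057\right) = \left(-14362\right) \left(-6989\right) = 100376018$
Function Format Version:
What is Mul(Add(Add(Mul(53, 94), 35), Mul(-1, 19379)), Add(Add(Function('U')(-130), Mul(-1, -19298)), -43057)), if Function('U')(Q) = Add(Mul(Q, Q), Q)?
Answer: 100376018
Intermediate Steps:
Function('U')(Q) = Add(Q, Pow(Q, 2)) (Function('U')(Q) = Add(Pow(Q, 2), Q) = Add(Q, Pow(Q, 2)))
Mul(Add(Add(Mul(53, 94), 35), Mul(-1, 19379)), Add(Add(Function('U')(-130), Mul(-1, -19298)), -43057)) = Mul(Add(Add(Mul(53, 94), 35), Mul(-1, 19379)), Add(Add(Mul(-130, Add(1, -130)), Mul(-1, -19298)), -43057)) = Mul(Add(Add(4982, 35), -19379), Add(Add(Mul(-130, -129), 19298), -43057)) = Mul(Add(5017, -19379), Add(Add(16770, 19298), -43057)) = Mul(-14362, Add(36068, -43057)) = Mul(-14362, -6989) = 100376018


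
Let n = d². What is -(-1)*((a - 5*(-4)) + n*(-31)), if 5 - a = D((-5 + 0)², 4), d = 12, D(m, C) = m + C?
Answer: -4468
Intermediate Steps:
D(m, C) = C + m
a = -24 (a = 5 - (4 + (-5 + 0)²) = 5 - (4 + (-5)²) = 5 - (4 + 25) = 5 - 1*29 = 5 - 29 = -24)
n = 144 (n = 12² = 144)
-(-1)*((a - 5*(-4)) + n*(-31)) = -(-1)*((-24 - 5*(-4)) + 144*(-31)) = -(-1)*((-24 + 20) - 4464) = -(-1)*(-4 - 4464) = -(-1)*(-4468) = -1*4468 = -4468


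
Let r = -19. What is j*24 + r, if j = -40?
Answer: -979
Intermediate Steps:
j*24 + r = -40*24 - 19 = -960 - 19 = -979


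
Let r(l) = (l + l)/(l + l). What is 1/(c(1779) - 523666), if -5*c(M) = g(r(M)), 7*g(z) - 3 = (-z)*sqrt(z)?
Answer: -35/18328312 ≈ -1.9096e-6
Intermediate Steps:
r(l) = 1 (r(l) = (2*l)/((2*l)) = (2*l)*(1/(2*l)) = 1)
g(z) = 3/7 - z**(3/2)/7 (g(z) = 3/7 + ((-z)*sqrt(z))/7 = 3/7 + (-z**(3/2))/7 = 3/7 - z**(3/2)/7)
c(M) = -2/35 (c(M) = -(3/7 - 1**(3/2)/7)/5 = -(3/7 - 1/7*1)/5 = -(3/7 - 1/7)/5 = -1/5*2/7 = -2/35)
1/(c(1779) - 523666) = 1/(-2/35 - 523666) = 1/(-18328312/35) = -35/18328312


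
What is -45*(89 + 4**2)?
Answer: -4725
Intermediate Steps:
-45*(89 + 4**2) = -45*(89 + 16) = -45*105 = -4725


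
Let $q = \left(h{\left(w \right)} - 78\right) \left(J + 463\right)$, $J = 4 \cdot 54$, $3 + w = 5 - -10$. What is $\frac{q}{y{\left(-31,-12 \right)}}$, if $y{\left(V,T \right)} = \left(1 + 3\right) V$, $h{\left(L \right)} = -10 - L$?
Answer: $\frac{16975}{31} \approx 547.58$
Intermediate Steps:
$w = 12$ ($w = -3 + \left(5 - -10\right) = -3 + \left(5 + 10\right) = -3 + 15 = 12$)
$J = 216$
$y{\left(V,T \right)} = 4 V$
$q = -67900$ ($q = \left(\left(-10 - 12\right) - 78\right) \left(216 + 463\right) = \left(\left(-10 - 12\right) - 78\right) 679 = \left(-22 - 78\right) 679 = \left(-100\right) 679 = -67900$)
$\frac{q}{y{\left(-31,-12 \right)}} = - \frac{67900}{4 \left(-31\right)} = - \frac{67900}{-124} = \left(-67900\right) \left(- \frac{1}{124}\right) = \frac{16975}{31}$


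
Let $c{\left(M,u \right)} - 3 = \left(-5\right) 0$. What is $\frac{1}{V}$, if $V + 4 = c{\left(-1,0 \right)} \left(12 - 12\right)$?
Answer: $- \frac{1}{4} \approx -0.25$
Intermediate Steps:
$c{\left(M,u \right)} = 3$ ($c{\left(M,u \right)} = 3 - 0 = 3 + 0 = 3$)
$V = -4$ ($V = -4 + 3 \left(12 - 12\right) = -4 + 3 \cdot 0 = -4 + 0 = -4$)
$\frac{1}{V} = \frac{1}{-4} = - \frac{1}{4}$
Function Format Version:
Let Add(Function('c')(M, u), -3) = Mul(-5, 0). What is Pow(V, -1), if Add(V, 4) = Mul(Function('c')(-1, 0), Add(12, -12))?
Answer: Rational(-1, 4) ≈ -0.25000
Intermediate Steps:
Function('c')(M, u) = 3 (Function('c')(M, u) = Add(3, Mul(-5, 0)) = Add(3, 0) = 3)
V = -4 (V = Add(-4, Mul(3, Add(12, -12))) = Add(-4, Mul(3, 0)) = Add(-4, 0) = -4)
Pow(V, -1) = Pow(-4, -1) = Rational(-1, 4)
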